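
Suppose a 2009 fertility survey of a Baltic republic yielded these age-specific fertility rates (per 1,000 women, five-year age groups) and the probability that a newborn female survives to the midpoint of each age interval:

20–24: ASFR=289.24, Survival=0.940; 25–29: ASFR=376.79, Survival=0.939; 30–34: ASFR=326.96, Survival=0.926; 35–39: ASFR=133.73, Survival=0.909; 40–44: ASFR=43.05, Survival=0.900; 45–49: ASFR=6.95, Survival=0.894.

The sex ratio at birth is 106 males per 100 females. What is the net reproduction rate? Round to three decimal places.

2.658

Proportion female at birth = 100 / (100 + 106) = 0.48544.
Each age group contributes 5 × ASFR × survival:
  20–24: 5 × 289.24/1000 × 0.940 = 1.35943
  25–29: 5 × 376.79/1000 × 0.939 = 1.76903
  30–34: 5 × 326.96/1000 × 0.926 = 1.51382
  35–39: 5 × 133.73/1000 × 0.909 = 0.60780
  40–44: 5 × 43.05/1000 × 0.900 = 0.19373
  45–49: 5 × 6.95/1000 × 0.894 = 0.03107
Sum = 5.47488
NRR = 0.48544 × 5.47488 = 2.65773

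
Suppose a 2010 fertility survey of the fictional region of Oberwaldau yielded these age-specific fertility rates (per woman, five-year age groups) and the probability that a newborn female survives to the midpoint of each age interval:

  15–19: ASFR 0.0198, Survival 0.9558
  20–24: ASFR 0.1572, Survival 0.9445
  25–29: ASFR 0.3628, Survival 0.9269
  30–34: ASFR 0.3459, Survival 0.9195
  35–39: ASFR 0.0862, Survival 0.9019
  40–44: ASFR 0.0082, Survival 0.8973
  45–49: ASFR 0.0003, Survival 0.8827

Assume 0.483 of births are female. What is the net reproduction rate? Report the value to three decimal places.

Proportion female at birth = 0.483.
Survival-weighted fertility by age (5·fₓ·Sₓ):
  15–19: 5 × 0.0198 × 0.9558 = 0.09462
  20–24: 5 × 0.1572 × 0.9445 = 0.74238
  25–29: 5 × 0.3628 × 0.9269 = 1.68140
  30–34: 5 × 0.3459 × 0.9195 = 1.59028
  35–39: 5 × 0.0862 × 0.9019 = 0.38872
  40–44: 5 × 0.0082 × 0.8973 = 0.03679
  45–49: 5 × 0.0003 × 0.8827 = 0.00132
Sum = 4.53551
NRR = 0.483 × 4.53551 = 2.19065
NRR > 1, so each generation more than replaces itself.

2.191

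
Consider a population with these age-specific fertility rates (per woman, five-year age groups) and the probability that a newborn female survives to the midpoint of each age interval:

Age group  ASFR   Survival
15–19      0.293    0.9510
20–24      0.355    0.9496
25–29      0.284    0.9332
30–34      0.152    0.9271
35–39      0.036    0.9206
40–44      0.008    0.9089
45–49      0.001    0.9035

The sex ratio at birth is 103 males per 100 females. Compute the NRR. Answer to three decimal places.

2.618

Proportion female at birth = 100 / (100 + 103) = 0.49261.
Each age group contributes 5 × ASFR × survival:
  15–19: 5 × 0.293 × 0.9510 = 1.39322
  20–24: 5 × 0.355 × 0.9496 = 1.68554
  25–29: 5 × 0.284 × 0.9332 = 1.32514
  30–34: 5 × 0.152 × 0.9271 = 0.70460
  35–39: 5 × 0.036 × 0.9206 = 0.16571
  40–44: 5 × 0.008 × 0.9089 = 0.03636
  45–49: 5 × 0.001 × 0.9035 = 0.00452
Sum = 5.31509
NRR = 0.49261 × 5.31509 = 2.61827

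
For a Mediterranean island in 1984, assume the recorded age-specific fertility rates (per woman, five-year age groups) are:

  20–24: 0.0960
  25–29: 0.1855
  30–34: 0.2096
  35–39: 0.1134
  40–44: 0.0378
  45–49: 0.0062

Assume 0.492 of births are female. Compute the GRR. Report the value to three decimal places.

Proportion female at birth = 0.492.
Sum of ASFRs = 0.0960 + 0.1855 + 0.2096 + 0.1134 + 0.0378 + 0.0062 = 0.6485
TFR = 5 × 0.6485 = 3.2425
GRR = 0.492 × 3.2425 = 1.59531

1.595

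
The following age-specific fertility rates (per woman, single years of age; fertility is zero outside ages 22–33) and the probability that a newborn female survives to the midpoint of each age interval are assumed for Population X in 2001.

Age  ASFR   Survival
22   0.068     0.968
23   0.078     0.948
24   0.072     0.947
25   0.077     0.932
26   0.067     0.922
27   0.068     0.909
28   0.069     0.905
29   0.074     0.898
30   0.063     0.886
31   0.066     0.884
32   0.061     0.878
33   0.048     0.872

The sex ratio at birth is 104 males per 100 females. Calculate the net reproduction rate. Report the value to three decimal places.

Proportion female at birth = 100 / (100 + 104) = 0.49020.
Weighting each age-specific rate by interval width and survival:
  22: 1 × 0.068 × 0.968 = 0.06582
  23: 1 × 0.078 × 0.948 = 0.07394
  24: 1 × 0.072 × 0.947 = 0.06818
  25: 1 × 0.077 × 0.932 = 0.07176
  26: 1 × 0.067 × 0.922 = 0.06177
  27: 1 × 0.068 × 0.909 = 0.06181
  28: 1 × 0.069 × 0.905 = 0.06245
  29: 1 × 0.074 × 0.898 = 0.06645
  30: 1 × 0.063 × 0.886 = 0.05582
  31: 1 × 0.066 × 0.884 = 0.05834
  32: 1 × 0.061 × 0.878 = 0.05356
  33: 1 × 0.048 × 0.872 = 0.04186
Sum = 0.74176
NRR = 0.49020 × 0.74176 = 0.36361

0.364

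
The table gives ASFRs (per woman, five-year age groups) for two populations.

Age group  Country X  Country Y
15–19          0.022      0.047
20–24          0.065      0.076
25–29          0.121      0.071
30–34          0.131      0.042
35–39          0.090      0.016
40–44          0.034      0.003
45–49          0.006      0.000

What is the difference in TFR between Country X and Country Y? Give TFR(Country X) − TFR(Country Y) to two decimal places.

1.07

Country X:
  Sum of ASFRs = 0.022 + 0.065 + 0.121 + 0.131 + 0.090 + 0.034 + 0.006 = 0.469
  TFR = 5 × 0.469 = 2.345
Country Y:
  Sum of ASFRs = 0.047 + 0.076 + 0.071 + 0.042 + 0.016 + 0.003 + 0.000 = 0.255
  TFR = 5 × 0.255 = 1.275
Difference = 2.345 − 1.275 = 1.07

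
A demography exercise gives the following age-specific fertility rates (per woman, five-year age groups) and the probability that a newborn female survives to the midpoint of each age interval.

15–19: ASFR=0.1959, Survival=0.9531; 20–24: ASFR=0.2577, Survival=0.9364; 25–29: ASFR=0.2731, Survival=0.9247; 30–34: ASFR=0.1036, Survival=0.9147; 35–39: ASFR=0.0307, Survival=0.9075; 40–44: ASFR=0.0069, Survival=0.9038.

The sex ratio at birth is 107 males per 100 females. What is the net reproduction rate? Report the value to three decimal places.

Proportion female at birth = 100 / (100 + 107) = 0.48309.
Per-age-group product (5 × ASFR × survival probability):
  15–19: 5 × 0.1959 × 0.9531 = 0.93356
  20–24: 5 × 0.2577 × 0.9364 = 1.20655
  25–29: 5 × 0.2731 × 0.9247 = 1.26268
  30–34: 5 × 0.1036 × 0.9147 = 0.47381
  35–39: 5 × 0.0307 × 0.9075 = 0.13930
  40–44: 5 × 0.0069 × 0.9038 = 0.03118
Sum = 4.04708
NRR = 0.48309 × 4.04708 = 1.95510
NRR > 1, so each generation more than replaces itself.

1.955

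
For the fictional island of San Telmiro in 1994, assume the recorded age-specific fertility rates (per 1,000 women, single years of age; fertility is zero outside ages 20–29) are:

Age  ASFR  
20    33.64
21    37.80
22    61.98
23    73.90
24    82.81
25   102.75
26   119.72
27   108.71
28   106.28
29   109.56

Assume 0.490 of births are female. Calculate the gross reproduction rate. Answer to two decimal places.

Proportion female at birth = 0.490.
Sum of ASFRs = 33.64 + 37.80 + 61.98 + 73.90 + 82.81 + 102.75 + 119.72 + 108.71 + 106.28 + 109.56 = 837.15
TFR = 837.15 / 1000 = 0.83715
GRR = 0.490 × 0.83715 = 0.41020

0.41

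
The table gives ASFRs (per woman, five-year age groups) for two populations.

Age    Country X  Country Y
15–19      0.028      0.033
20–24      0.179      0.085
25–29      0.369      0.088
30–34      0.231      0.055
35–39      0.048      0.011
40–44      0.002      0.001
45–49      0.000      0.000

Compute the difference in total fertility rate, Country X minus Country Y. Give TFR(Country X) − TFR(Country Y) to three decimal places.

Country X:
  Sum of ASFRs = 0.028 + 0.179 + 0.369 + 0.231 + 0.048 + 0.002 + 0.000 = 0.857
  TFR = 5 × 0.857 = 4.285
Country Y:
  Sum of ASFRs = 0.033 + 0.085 + 0.088 + 0.055 + 0.011 + 0.001 + 0.000 = 0.273
  TFR = 5 × 0.273 = 1.365
Difference = 4.285 − 1.365 = 2.92

2.920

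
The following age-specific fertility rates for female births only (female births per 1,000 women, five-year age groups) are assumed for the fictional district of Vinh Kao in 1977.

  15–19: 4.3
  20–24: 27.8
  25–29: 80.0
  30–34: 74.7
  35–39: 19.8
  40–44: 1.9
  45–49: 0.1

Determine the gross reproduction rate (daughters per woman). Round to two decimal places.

Sum of female ASFRs = 4.3 + 27.8 + 80.0 + 74.7 + 19.8 + 1.9 + 0.1 = 208.6
GRR = 5 × 208.6 / 1000 = 1.043

1.04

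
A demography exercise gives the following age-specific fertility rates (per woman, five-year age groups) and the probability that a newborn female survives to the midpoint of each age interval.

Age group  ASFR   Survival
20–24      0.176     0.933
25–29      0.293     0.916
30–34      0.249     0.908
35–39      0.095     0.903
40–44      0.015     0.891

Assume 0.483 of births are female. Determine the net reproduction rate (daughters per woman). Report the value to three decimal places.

1.830

Proportion female at birth = 0.483.
Survival-weighted fertility by age (5·fₓ·Sₓ):
  20–24: 5 × 0.176 × 0.933 = 0.82104
  25–29: 5 × 0.293 × 0.916 = 1.34194
  30–34: 5 × 0.249 × 0.908 = 1.13046
  35–39: 5 × 0.095 × 0.903 = 0.42893
  40–44: 5 × 0.015 × 0.891 = 0.06683
Sum = 3.78920
NRR = 0.483 × 3.78920 = 1.83018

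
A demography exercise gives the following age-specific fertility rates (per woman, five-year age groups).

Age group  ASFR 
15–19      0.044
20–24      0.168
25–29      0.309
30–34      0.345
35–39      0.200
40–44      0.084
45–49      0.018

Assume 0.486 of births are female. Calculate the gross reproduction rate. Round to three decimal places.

Proportion female at birth = 0.486.
Sum of ASFRs = 0.044 + 0.168 + 0.309 + 0.345 + 0.200 + 0.084 + 0.018 = 1.168
TFR = 5 × 1.168 = 5.84
GRR = 0.486 × 5.84 = 2.83824

2.838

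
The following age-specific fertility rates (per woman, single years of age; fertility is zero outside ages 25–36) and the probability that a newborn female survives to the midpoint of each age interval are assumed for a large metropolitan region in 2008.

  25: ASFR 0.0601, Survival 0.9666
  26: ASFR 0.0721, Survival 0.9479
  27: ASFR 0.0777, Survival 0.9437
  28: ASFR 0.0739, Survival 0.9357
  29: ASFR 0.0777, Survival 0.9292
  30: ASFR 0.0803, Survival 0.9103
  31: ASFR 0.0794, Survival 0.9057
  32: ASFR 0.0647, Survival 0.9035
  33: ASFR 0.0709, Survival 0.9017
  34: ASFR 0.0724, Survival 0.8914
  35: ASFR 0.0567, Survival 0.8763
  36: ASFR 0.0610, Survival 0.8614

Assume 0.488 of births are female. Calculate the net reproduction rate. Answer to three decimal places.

Proportion female at birth = 0.488.
Survival-weighted fertility by age (1·fₓ·Sₓ):
  25: 1 × 0.0601 × 0.9666 = 0.05809
  26: 1 × 0.0721 × 0.9479 = 0.06834
  27: 1 × 0.0777 × 0.9437 = 0.07333
  28: 1 × 0.0739 × 0.9357 = 0.06915
  29: 1 × 0.0777 × 0.9292 = 0.07220
  30: 1 × 0.0803 × 0.9103 = 0.07310
  31: 1 × 0.0794 × 0.9057 = 0.07191
  32: 1 × 0.0647 × 0.9035 = 0.05846
  33: 1 × 0.0709 × 0.9017 = 0.06393
  34: 1 × 0.0724 × 0.8914 = 0.06454
  35: 1 × 0.0567 × 0.8763 = 0.04969
  36: 1 × 0.0610 × 0.8614 = 0.05255
Sum = 0.77529
NRR = 0.488 × 0.77529 = 0.37834
An NRR under 1 implies long-run decline under these rates.

0.378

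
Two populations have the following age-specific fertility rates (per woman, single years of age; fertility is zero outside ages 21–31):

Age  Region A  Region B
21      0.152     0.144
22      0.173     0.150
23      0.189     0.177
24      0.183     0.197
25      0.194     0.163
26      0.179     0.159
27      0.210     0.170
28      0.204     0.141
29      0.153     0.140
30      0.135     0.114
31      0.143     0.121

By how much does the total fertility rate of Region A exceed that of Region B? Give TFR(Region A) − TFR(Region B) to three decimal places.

Region A:
  Sum of ASFRs = 0.152 + 0.173 + 0.189 + 0.183 + 0.194 + 0.179 + 0.210 + 0.204 + 0.153 + 0.135 + 0.143 = 1.915
  TFR = 1.915
Region B:
  Sum of ASFRs = 0.144 + 0.150 + 0.177 + 0.197 + 0.163 + 0.159 + 0.170 + 0.141 + 0.140 + 0.114 + 0.121 = 1.676
  TFR = 1.676
Difference = 1.915 − 1.676 = 0.239

0.239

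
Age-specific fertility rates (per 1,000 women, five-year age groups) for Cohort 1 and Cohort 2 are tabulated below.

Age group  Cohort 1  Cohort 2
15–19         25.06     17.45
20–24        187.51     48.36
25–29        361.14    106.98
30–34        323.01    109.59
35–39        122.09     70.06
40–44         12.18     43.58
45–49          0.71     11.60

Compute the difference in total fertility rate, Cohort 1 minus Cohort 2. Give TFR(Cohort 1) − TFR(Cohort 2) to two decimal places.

Cohort 1:
  Sum of ASFRs = 25.06 + 187.51 + 361.14 + 323.01 + 122.09 + 12.18 + 0.71 = 1031.70
  TFR = 5 × 1031.70 / 1000 = 5.1585
Cohort 2:
  Sum of ASFRs = 17.45 + 48.36 + 106.98 + 109.59 + 70.06 + 43.58 + 11.60 = 407.62
  TFR = 5 × 407.62 / 1000 = 2.0381
Difference = 5.1585 − 2.0381 = 3.1204

3.12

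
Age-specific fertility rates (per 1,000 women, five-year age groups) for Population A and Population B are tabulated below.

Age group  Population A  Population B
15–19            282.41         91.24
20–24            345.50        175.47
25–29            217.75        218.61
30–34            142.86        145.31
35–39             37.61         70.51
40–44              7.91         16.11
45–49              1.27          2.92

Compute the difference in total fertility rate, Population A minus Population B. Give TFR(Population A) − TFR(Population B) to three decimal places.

Population A:
  Sum of ASFRs = 282.41 + 345.50 + 217.75 + 142.86 + 37.61 + 7.91 + 1.27 = 1035.31
  TFR = 5 × 1035.31 / 1000 = 5.17655
Population B:
  Sum of ASFRs = 91.24 + 175.47 + 218.61 + 145.31 + 70.51 + 16.11 + 2.92 = 720.17
  TFR = 5 × 720.17 / 1000 = 3.60085
Difference = 5.17655 − 3.60085 = 1.5757

1.576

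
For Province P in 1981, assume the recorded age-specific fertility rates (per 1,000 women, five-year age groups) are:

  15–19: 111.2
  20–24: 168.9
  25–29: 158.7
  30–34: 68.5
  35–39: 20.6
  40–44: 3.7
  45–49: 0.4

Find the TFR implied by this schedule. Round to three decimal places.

2.660

Sum of ASFRs = 111.2 + 168.9 + 158.7 + 68.5 + 20.6 + 3.7 + 0.4 = 532.0
TFR = 5 × 532.0 / 1000 = 2.66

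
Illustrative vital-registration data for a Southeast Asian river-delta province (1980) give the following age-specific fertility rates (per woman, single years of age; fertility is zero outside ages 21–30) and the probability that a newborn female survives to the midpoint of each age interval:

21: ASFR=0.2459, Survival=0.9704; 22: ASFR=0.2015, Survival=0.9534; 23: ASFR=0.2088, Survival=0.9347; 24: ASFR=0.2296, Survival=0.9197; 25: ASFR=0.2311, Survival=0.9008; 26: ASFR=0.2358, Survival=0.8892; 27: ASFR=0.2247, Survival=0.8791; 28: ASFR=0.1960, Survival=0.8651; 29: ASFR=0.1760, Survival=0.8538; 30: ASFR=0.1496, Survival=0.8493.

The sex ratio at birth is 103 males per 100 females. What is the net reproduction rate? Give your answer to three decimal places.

0.936

Proportion female at birth = 100 / (100 + 103) = 0.49261.
Survival-weighted fertility by age (1·fₓ·Sₓ):
  21: 1 × 0.2459 × 0.9704 = 0.23862
  22: 1 × 0.2015 × 0.9534 = 0.19211
  23: 1 × 0.2088 × 0.9347 = 0.19517
  24: 1 × 0.2296 × 0.9197 = 0.21116
  25: 1 × 0.2311 × 0.9008 = 0.20817
  26: 1 × 0.2358 × 0.8892 = 0.20967
  27: 1 × 0.2247 × 0.8791 = 0.19753
  28: 1 × 0.1960 × 0.8651 = 0.16956
  29: 1 × 0.1760 × 0.8538 = 0.15027
  30: 1 × 0.1496 × 0.8493 = 0.12706
Sum = 1.89932
NRR = 0.49261 × 1.89932 = 0.93562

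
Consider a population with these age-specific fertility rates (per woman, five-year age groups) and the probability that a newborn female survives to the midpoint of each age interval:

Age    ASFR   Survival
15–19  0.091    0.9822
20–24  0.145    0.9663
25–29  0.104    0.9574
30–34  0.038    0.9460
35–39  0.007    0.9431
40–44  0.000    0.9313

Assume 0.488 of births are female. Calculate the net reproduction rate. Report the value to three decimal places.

Proportion female at birth = 0.488.
Per-age-group product (5 × ASFR × survival probability):
  15–19: 5 × 0.091 × 0.9822 = 0.44690
  20–24: 5 × 0.145 × 0.9663 = 0.70057
  25–29: 5 × 0.104 × 0.9574 = 0.49785
  30–34: 5 × 0.038 × 0.9460 = 0.17974
  35–39: 5 × 0.007 × 0.9431 = 0.03301
  40–44: 5 × 0.000 × 0.9313 = 0.00000
Sum = 1.85807
NRR = 0.488 × 1.85807 = 0.90674
An NRR under 1 implies long-run decline under these rates.

0.907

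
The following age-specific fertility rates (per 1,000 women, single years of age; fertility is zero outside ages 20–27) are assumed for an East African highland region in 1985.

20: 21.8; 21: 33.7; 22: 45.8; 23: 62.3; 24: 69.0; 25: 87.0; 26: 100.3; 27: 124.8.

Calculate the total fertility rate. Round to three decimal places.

Sum of ASFRs = 21.8 + 33.7 + 45.8 + 62.3 + 69.0 + 87.0 + 100.3 + 124.8 = 544.7
TFR = 544.7 / 1000 = 0.5447

0.545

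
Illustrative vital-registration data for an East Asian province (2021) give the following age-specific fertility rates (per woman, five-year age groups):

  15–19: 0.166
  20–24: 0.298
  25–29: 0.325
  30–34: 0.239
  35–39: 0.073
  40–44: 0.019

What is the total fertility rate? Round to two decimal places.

Sum of ASFRs = 0.166 + 0.298 + 0.325 + 0.239 + 0.073 + 0.019 = 1.120
TFR = 5 × 1.120 = 5.6

5.60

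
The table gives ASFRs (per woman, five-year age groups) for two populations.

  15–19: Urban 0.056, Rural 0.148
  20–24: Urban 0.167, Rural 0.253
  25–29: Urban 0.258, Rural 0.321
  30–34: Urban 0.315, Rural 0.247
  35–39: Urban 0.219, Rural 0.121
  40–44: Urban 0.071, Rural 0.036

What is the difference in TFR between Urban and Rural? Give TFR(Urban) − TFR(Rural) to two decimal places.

-0.20

Urban:
  Sum of ASFRs = 0.056 + 0.167 + 0.258 + 0.315 + 0.219 + 0.071 = 1.086
  TFR = 5 × 1.086 = 5.43
Rural:
  Sum of ASFRs = 0.148 + 0.253 + 0.321 + 0.247 + 0.121 + 0.036 = 1.126
  TFR = 5 × 1.126 = 5.63
Difference = 5.43 − 5.63 = -0.2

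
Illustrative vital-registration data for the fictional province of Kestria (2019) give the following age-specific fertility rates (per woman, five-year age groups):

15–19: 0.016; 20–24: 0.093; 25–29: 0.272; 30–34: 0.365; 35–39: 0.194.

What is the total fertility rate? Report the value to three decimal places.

4.700

Sum of ASFRs = 0.016 + 0.093 + 0.272 + 0.365 + 0.194 = 0.940
TFR = 5 × 0.940 = 4.7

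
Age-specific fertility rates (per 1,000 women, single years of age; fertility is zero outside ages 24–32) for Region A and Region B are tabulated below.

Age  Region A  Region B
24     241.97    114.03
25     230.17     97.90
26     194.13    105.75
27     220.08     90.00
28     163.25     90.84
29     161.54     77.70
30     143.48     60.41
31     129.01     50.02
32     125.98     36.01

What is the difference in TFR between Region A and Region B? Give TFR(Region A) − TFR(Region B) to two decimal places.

0.89

Region A:
  Sum of ASFRs = 241.97 + 230.17 + 194.13 + 220.08 + 163.25 + 161.54 + 143.48 + 129.01 + 125.98 = 1609.61
  TFR = 1609.61 / 1000 = 1.60961
Region B:
  Sum of ASFRs = 114.03 + 97.90 + 105.75 + 90.00 + 90.84 + 77.70 + 60.41 + 50.02 + 36.01 = 722.66
  TFR = 722.66 / 1000 = 0.72266
Difference = 1.60961 − 0.72266 = 0.88695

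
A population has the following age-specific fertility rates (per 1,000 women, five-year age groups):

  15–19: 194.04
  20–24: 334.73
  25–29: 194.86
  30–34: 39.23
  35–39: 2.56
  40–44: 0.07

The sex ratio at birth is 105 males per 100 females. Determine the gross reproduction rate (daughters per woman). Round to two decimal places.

Proportion female at birth = 100 / (100 + 105) = 0.48780.
Sum of ASFRs = 194.04 + 334.73 + 194.86 + 39.23 + 2.56 + 0.07 = 765.49
TFR = 5 × 765.49 / 1000 = 3.82745
GRR = 0.48780 × 3.82745 = 1.86703

1.87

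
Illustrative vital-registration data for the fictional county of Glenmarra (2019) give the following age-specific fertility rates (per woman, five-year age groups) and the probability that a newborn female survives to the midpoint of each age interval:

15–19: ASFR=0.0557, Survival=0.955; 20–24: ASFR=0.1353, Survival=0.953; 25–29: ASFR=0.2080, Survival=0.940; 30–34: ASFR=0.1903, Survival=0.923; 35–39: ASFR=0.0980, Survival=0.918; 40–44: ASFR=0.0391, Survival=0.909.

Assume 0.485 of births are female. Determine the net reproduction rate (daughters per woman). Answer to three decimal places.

Proportion female at birth = 0.485.
Per-age-group product (5 × ASFR × survival probability):
  15–19: 5 × 0.0557 × 0.955 = 0.26597
  20–24: 5 × 0.1353 × 0.953 = 0.64470
  25–29: 5 × 0.2080 × 0.940 = 0.97760
  30–34: 5 × 0.1903 × 0.923 = 0.87823
  35–39: 5 × 0.0980 × 0.918 = 0.44982
  40–44: 5 × 0.0391 × 0.909 = 0.17771
Sum = 3.39403
NRR = 0.485 × 3.39403 = 1.64610
NRR > 1, so each generation more than replaces itself.

1.646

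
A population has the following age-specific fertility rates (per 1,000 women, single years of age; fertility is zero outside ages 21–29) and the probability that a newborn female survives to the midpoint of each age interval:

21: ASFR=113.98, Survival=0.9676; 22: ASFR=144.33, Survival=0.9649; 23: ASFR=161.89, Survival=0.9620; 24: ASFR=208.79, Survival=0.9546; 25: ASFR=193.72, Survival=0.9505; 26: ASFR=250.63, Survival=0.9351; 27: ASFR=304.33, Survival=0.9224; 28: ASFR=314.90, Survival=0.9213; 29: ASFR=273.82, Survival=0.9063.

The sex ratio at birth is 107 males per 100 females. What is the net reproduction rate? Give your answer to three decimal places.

0.890

Proportion female at birth = 100 / (100 + 107) = 0.48309.
Survival-weighted fertility by age (1·fₓ·Sₓ):
  21: 1 × 113.98/1000 × 0.9676 = 0.11029
  22: 1 × 144.33/1000 × 0.9649 = 0.13926
  23: 1 × 161.89/1000 × 0.9620 = 0.15574
  24: 1 × 208.79/1000 × 0.9546 = 0.19931
  25: 1 × 193.72/1000 × 0.9505 = 0.18413
  26: 1 × 250.63/1000 × 0.9351 = 0.23436
  27: 1 × 304.33/1000 × 0.9224 = 0.28071
  28: 1 × 314.90/1000 × 0.9213 = 0.29012
  29: 1 × 273.82/1000 × 0.9063 = 0.24816
Sum = 1.84208
NRR = 0.48309 × 1.84208 = 0.88989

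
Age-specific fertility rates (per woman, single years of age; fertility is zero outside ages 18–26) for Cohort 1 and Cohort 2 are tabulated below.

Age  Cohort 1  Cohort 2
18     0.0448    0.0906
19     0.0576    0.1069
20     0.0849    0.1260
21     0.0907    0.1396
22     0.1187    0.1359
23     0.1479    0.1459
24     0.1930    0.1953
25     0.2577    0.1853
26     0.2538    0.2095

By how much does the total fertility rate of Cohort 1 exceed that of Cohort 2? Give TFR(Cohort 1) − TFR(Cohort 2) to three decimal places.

Cohort 1:
  Sum of ASFRs = 0.0448 + 0.0576 + 0.0849 + 0.0907 + 0.1187 + 0.1479 + 0.1930 + 0.2577 + 0.2538 = 1.2491
  TFR = 1.2491
Cohort 2:
  Sum of ASFRs = 0.0906 + 0.1069 + 0.1260 + 0.1396 + 0.1359 + 0.1459 + 0.1953 + 0.1853 + 0.2095 = 1.3350
  TFR = 1.335
Difference = 1.2491 − 1.335 = -0.0859

-0.086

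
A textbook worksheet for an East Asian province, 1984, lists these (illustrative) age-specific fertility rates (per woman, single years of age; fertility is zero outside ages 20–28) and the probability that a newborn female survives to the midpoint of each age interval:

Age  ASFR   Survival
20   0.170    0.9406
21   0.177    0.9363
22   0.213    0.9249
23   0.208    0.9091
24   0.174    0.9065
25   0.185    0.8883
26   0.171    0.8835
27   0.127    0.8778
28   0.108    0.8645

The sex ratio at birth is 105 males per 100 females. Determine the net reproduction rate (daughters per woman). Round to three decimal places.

0.678

Proportion female at birth = 100 / (100 + 105) = 0.48780.
Weighting each age-specific rate by interval width and survival:
  20: 1 × 0.170 × 0.9406 = 0.15990
  21: 1 × 0.177 × 0.9363 = 0.16573
  22: 1 × 0.213 × 0.9249 = 0.19700
  23: 1 × 0.208 × 0.9091 = 0.18909
  24: 1 × 0.174 × 0.9065 = 0.15773
  25: 1 × 0.185 × 0.8883 = 0.16434
  26: 1 × 0.171 × 0.8835 = 0.15108
  27: 1 × 0.127 × 0.8778 = 0.11148
  28: 1 × 0.108 × 0.8645 = 0.09337
Sum = 1.38972
NRR = 0.48780 × 1.38972 = 0.67791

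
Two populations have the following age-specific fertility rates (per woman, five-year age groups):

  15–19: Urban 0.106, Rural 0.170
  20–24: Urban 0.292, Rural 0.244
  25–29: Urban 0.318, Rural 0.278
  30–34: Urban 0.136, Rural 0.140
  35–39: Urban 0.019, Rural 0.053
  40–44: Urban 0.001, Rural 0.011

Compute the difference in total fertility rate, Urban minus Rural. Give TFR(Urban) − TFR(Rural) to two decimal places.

Urban:
  Sum of ASFRs = 0.106 + 0.292 + 0.318 + 0.136 + 0.019 + 0.001 = 0.872
  TFR = 5 × 0.872 = 4.36
Rural:
  Sum of ASFRs = 0.170 + 0.244 + 0.278 + 0.140 + 0.053 + 0.011 = 0.896
  TFR = 5 × 0.896 = 4.48
Difference = 4.36 − 4.48 = -0.12

-0.12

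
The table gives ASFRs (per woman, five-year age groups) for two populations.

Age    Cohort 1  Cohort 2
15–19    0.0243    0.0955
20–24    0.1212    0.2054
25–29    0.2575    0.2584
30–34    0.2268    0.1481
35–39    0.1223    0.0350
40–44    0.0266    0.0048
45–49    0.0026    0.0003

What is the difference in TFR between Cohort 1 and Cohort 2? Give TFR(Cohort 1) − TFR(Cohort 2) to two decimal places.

Cohort 1:
  Sum of ASFRs = 0.0243 + 0.1212 + 0.2575 + 0.2268 + 0.1223 + 0.0266 + 0.0026 = 0.7813
  TFR = 5 × 0.7813 = 3.9065
Cohort 2:
  Sum of ASFRs = 0.0955 + 0.2054 + 0.2584 + 0.1481 + 0.0350 + 0.0048 + 0.0003 = 0.7475
  TFR = 5 × 0.7475 = 3.7375
Difference = 3.9065 − 3.7375 = 0.169

0.17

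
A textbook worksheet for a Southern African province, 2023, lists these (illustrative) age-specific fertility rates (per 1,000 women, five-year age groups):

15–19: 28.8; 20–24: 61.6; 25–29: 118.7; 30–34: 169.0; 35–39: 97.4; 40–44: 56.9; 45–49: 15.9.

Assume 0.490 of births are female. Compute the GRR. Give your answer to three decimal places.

Proportion female at birth = 0.490.
Sum of ASFRs = 28.8 + 61.6 + 118.7 + 169.0 + 97.4 + 56.9 + 15.9 = 548.3
TFR = 5 × 548.3 / 1000 = 2.7415
GRR = 0.490 × 2.7415 = 1.34334

1.343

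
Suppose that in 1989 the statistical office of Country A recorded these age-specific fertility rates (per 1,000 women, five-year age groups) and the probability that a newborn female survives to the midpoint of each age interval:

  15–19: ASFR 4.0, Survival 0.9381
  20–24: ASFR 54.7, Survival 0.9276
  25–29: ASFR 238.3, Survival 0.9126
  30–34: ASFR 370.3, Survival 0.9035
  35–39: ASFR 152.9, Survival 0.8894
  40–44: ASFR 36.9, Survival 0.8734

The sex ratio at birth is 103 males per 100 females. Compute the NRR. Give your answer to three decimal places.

1.908

Proportion female at birth = 100 / (100 + 103) = 0.49261.
Per-age-group product (5 × ASFR × survival probability):
  15–19: 5 × 4.0/1000 × 0.9381 = 0.01876
  20–24: 5 × 54.7/1000 × 0.9276 = 0.25370
  25–29: 5 × 238.3/1000 × 0.9126 = 1.08736
  30–34: 5 × 370.3/1000 × 0.9035 = 1.67283
  35–39: 5 × 152.9/1000 × 0.8894 = 0.67995
  40–44: 5 × 36.9/1000 × 0.8734 = 0.16114
Sum = 3.87374
NRR = 0.49261 × 3.87374 = 1.90824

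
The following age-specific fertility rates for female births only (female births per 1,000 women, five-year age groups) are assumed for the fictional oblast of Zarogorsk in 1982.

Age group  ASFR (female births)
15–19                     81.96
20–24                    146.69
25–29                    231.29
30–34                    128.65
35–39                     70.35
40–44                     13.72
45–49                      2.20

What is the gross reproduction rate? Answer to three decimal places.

Sum of female ASFRs = 81.96 + 146.69 + 231.29 + 128.65 + 70.35 + 13.72 + 2.20 = 674.86
GRR = 5 × 674.86 / 1000 = 3.3743

3.374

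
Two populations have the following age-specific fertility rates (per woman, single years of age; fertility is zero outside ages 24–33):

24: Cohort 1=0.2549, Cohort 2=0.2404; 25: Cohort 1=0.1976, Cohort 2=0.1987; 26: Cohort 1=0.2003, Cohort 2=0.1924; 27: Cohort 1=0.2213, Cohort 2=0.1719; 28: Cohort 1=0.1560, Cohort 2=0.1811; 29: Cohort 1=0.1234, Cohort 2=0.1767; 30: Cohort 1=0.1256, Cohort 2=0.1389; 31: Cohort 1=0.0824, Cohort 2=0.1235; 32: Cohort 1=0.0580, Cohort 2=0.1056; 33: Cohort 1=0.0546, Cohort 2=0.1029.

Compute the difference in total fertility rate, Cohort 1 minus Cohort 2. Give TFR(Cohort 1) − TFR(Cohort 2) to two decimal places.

Cohort 1:
  Sum of ASFRs = 0.2549 + 0.1976 + 0.2003 + 0.2213 + 0.1560 + 0.1234 + 0.1256 + 0.0824 + 0.0580 + 0.0546 = 1.4741
  TFR = 1.4741
Cohort 2:
  Sum of ASFRs = 0.2404 + 0.1987 + 0.1924 + 0.1719 + 0.1811 + 0.1767 + 0.1389 + 0.1235 + 0.1056 + 0.1029 = 1.6321
  TFR = 1.6321
Difference = 1.4741 − 1.6321 = -0.158

-0.16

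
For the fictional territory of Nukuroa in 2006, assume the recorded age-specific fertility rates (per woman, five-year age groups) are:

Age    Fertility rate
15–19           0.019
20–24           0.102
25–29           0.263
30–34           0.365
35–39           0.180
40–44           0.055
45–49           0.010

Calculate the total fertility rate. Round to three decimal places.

4.970

Sum of ASFRs = 0.019 + 0.102 + 0.263 + 0.365 + 0.180 + 0.055 + 0.010 = 0.994
TFR = 5 × 0.994 = 4.97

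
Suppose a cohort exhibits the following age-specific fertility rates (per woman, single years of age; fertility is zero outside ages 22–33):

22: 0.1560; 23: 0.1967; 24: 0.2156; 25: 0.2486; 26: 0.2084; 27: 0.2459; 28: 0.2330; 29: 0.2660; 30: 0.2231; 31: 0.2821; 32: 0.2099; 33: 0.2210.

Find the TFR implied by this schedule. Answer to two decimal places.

Sum of ASFRs = 0.1560 + 0.1967 + 0.2156 + 0.2486 + 0.2084 + 0.2459 + 0.2330 + 0.2660 + 0.2231 + 0.2821 + 0.2099 + 0.2210 = 2.7063
TFR = 2.7063

2.71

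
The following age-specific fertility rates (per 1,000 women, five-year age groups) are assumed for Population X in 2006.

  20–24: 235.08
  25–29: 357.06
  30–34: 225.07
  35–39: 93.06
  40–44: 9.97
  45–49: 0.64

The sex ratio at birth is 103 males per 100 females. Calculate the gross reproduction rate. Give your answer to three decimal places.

2.268

Proportion female at birth = 100 / (100 + 103) = 0.49261.
Sum of ASFRs = 235.08 + 357.06 + 225.07 + 93.06 + 9.97 + 0.64 = 920.88
TFR = 5 × 920.88 / 1000 = 4.6044
GRR = 0.49261 × 4.6044 = 2.26817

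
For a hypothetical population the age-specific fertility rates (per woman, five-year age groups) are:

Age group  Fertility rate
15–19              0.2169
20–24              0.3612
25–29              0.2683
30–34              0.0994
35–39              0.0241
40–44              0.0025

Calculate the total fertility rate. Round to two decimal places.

4.86

Sum of ASFRs = 0.2169 + 0.3612 + 0.2683 + 0.0994 + 0.0241 + 0.0025 = 0.9724
TFR = 5 × 0.9724 = 4.862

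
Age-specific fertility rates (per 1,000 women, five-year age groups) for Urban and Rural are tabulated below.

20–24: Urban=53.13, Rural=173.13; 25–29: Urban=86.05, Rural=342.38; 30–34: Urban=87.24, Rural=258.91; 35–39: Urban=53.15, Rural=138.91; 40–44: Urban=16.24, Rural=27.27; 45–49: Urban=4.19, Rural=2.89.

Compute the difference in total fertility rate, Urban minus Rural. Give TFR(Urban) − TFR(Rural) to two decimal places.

Urban:
  Sum of ASFRs = 53.13 + 86.05 + 87.24 + 53.15 + 16.24 + 4.19 = 300.00
  TFR = 5 × 300.00 / 1000 = 1.5
Rural:
  Sum of ASFRs = 173.13 + 342.38 + 258.91 + 138.91 + 27.27 + 2.89 = 943.49
  TFR = 5 × 943.49 / 1000 = 4.71745
Difference = 1.5 − 4.71745 = -3.21745

-3.22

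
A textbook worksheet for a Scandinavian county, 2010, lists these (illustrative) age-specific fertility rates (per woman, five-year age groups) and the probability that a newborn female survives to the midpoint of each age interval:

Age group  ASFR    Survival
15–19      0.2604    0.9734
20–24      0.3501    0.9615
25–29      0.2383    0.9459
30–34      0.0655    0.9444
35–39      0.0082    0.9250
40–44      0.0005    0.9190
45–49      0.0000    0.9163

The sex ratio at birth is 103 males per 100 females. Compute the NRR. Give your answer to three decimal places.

2.181

Proportion female at birth = 100 / (100 + 103) = 0.49261.
Per-age-group product (5 × ASFR × survival probability):
  15–19: 5 × 0.2604 × 0.9734 = 1.26737
  20–24: 5 × 0.3501 × 0.9615 = 1.68311
  25–29: 5 × 0.2383 × 0.9459 = 1.12704
  30–34: 5 × 0.0655 × 0.9444 = 0.30929
  35–39: 5 × 0.0082 × 0.9250 = 0.03793
  40–44: 5 × 0.0005 × 0.9190 = 0.00230
  45–49: 5 × 0.0000 × 0.9163 = 0.00000
Sum = 4.42704
NRR = 0.49261 × 4.42704 = 2.18080
NRR > 1, so each generation more than replaces itself.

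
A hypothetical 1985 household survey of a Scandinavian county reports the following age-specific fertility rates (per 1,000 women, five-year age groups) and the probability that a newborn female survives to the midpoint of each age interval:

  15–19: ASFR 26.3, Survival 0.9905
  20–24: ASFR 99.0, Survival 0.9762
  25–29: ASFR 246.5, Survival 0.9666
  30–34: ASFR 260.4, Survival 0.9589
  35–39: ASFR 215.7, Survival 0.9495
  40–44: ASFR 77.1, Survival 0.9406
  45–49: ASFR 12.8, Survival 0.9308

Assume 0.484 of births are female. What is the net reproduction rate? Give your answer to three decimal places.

Proportion female at birth = 0.484.
Per-age-group product (5 × ASFR × survival probability):
  15–19: 5 × 26.3/1000 × 0.9905 = 0.13025
  20–24: 5 × 99.0/1000 × 0.9762 = 0.48322
  25–29: 5 × 246.5/1000 × 0.9666 = 1.19133
  30–34: 5 × 260.4/1000 × 0.9589 = 1.24849
  35–39: 5 × 215.7/1000 × 0.9495 = 1.02404
  40–44: 5 × 77.1/1000 × 0.9406 = 0.36260
  45–49: 5 × 12.8/1000 × 0.9308 = 0.05957
Sum = 4.49950
NRR = 0.484 × 4.49950 = 2.17776

2.178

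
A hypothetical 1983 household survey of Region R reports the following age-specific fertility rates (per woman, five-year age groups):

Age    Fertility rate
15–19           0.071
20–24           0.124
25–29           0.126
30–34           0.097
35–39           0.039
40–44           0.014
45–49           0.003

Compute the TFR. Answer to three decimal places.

2.370

Sum of ASFRs = 0.071 + 0.124 + 0.126 + 0.097 + 0.039 + 0.014 + 0.003 = 0.474
TFR = 5 × 0.474 = 2.37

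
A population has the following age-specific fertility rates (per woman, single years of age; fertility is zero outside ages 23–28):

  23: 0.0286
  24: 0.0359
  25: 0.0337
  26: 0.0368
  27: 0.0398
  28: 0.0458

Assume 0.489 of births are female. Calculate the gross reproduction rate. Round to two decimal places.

0.11

Proportion female at birth = 0.489.
Sum of ASFRs = 0.0286 + 0.0359 + 0.0337 + 0.0368 + 0.0398 + 0.0458 = 0.2206
TFR = 0.2206
GRR = 0.489 × 0.2206 = 0.10787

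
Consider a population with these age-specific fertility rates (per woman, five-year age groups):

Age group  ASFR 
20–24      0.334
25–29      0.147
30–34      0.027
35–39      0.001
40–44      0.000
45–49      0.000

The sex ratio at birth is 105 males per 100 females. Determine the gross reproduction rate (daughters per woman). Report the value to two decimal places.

Proportion female at birth = 100 / (100 + 105) = 0.48780.
Sum of ASFRs = 0.334 + 0.147 + 0.027 + 0.001 + 0.000 + 0.000 = 0.509
TFR = 5 × 0.509 = 2.545
GRR = 0.48780 × 2.545 = 1.24145

1.24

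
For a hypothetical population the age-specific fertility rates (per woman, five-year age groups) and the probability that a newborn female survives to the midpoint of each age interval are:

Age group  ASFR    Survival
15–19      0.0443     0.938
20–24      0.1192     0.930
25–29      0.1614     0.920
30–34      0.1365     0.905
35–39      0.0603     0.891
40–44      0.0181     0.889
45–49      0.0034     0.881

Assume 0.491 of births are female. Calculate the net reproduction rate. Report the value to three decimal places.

Proportion female at birth = 0.491.
Survival-weighted fertility by age (5·fₓ·Sₓ):
  15–19: 5 × 0.0443 × 0.938 = 0.20777
  20–24: 5 × 0.1192 × 0.930 = 0.55428
  25–29: 5 × 0.1614 × 0.920 = 0.74244
  30–34: 5 × 0.1365 × 0.905 = 0.61766
  35–39: 5 × 0.0603 × 0.891 = 0.26864
  40–44: 5 × 0.0181 × 0.889 = 0.08045
  45–49: 5 × 0.0034 × 0.881 = 0.01498
Sum = 2.48622
NRR = 0.491 × 2.48622 = 1.22073
NRR > 1, so each generation more than replaces itself.

1.221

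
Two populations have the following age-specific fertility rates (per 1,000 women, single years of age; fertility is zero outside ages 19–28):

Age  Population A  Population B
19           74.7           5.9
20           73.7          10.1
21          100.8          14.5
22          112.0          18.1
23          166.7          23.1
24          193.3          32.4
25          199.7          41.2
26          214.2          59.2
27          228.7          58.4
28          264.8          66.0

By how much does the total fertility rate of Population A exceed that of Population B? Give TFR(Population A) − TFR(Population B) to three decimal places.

Population A:
  Sum of ASFRs = 74.7 + 73.7 + 100.8 + 112.0 + 166.7 + 193.3 + 199.7 + 214.2 + 228.7 + 264.8 = 1628.6
  TFR = 1628.6 / 1000 = 1.6286
Population B:
  Sum of ASFRs = 5.9 + 10.1 + 14.5 + 18.1 + 23.1 + 32.4 + 41.2 + 59.2 + 58.4 + 66.0 = 328.9
  TFR = 328.9 / 1000 = 0.3289
Difference = 1.6286 − 0.3289 = 1.2997

1.300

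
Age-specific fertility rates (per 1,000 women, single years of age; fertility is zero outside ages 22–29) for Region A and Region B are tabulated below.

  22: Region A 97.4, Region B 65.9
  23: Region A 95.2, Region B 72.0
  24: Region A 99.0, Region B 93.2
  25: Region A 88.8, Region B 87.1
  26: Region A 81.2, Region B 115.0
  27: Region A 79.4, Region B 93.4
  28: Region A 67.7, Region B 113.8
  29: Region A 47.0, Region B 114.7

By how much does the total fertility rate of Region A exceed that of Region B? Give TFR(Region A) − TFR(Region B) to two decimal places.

-0.10

Region A:
  Sum of ASFRs = 97.4 + 95.2 + 99.0 + 88.8 + 81.2 + 79.4 + 67.7 + 47.0 = 655.7
  TFR = 655.7 / 1000 = 0.6557
Region B:
  Sum of ASFRs = 65.9 + 72.0 + 93.2 + 87.1 + 115.0 + 93.4 + 113.8 + 114.7 = 755.1
  TFR = 755.1 / 1000 = 0.7551
Difference = 0.6557 − 0.7551 = -0.0994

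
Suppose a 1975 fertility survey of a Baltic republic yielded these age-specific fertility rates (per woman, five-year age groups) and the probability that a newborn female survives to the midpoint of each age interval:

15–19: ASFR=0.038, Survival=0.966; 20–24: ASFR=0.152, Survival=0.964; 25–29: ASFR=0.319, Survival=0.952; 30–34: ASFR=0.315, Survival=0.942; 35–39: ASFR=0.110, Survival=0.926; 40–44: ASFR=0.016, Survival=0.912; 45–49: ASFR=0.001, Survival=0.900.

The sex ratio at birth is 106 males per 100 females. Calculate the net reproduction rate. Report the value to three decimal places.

Proportion female at birth = 100 / (100 + 106) = 0.48544.
Per-age-group product (5 × ASFR × survival probability):
  15–19: 5 × 0.038 × 0.966 = 0.18354
  20–24: 5 × 0.152 × 0.964 = 0.73264
  25–29: 5 × 0.319 × 0.952 = 1.51844
  30–34: 5 × 0.315 × 0.942 = 1.48365
  35–39: 5 × 0.110 × 0.926 = 0.50930
  40–44: 5 × 0.016 × 0.912 = 0.07296
  45–49: 5 × 0.001 × 0.900 = 0.00450
Sum = 4.50503
NRR = 0.48544 × 4.50503 = 2.18692
With NRR above 1 the population is above replacement fertility.

2.187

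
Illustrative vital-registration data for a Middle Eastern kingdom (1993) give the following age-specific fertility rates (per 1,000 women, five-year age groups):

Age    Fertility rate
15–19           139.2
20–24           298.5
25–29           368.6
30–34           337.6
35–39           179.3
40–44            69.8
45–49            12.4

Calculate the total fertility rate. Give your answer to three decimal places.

7.027

Sum of ASFRs = 139.2 + 298.5 + 368.6 + 337.6 + 179.3 + 69.8 + 12.4 = 1405.4
TFR = 5 × 1405.4 / 1000 = 7.027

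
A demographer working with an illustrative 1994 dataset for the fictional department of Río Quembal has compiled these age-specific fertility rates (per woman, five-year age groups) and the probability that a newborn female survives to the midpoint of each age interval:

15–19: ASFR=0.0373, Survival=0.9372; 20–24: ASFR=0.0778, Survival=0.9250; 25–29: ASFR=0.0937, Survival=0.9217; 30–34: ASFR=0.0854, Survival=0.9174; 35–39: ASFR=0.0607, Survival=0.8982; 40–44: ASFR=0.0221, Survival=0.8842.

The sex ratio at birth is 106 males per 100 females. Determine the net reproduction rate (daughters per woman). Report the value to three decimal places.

Proportion female at birth = 100 / (100 + 106) = 0.48544.
Weighting each age-specific rate by interval width and survival:
  15–19: 5 × 0.0373 × 0.9372 = 0.17479
  20–24: 5 × 0.0778 × 0.9250 = 0.35983
  25–29: 5 × 0.0937 × 0.9217 = 0.43182
  30–34: 5 × 0.0854 × 0.9174 = 0.39173
  35–39: 5 × 0.0607 × 0.8982 = 0.27260
  40–44: 5 × 0.0221 × 0.8842 = 0.09770
Sum = 1.72847
NRR = 0.48544 × 1.72847 = 0.83907

0.839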